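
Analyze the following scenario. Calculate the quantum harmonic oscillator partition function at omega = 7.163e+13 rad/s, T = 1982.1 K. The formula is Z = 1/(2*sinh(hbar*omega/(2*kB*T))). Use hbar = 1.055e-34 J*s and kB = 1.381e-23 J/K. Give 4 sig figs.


Step 1: Compute x = hbar*omega/(kB*T) = 1.055e-34*7.163e+13/(1.381e-23*1982.1) = 0.2761
Step 2: x/2 = 0.138
Step 3: sinh(x/2) = 0.1385
Step 4: Z = 1/(2*0.1385) = 3.611

3.611


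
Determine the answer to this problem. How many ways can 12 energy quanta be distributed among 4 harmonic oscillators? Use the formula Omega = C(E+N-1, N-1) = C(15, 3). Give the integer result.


Step 1: Use binomial coefficient C(15, 3)
Step 2: Numerator = 15! / 12!
Step 3: Denominator = 3!
Step 4: Omega = 455

455


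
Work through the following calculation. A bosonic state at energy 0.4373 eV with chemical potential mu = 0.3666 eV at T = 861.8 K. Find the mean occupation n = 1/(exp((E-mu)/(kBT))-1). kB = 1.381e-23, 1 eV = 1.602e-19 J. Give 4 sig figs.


Step 1: (E - mu) = 0.0707 eV
Step 2: x = (E-mu)*eV/(kB*T) = 0.0707*1.602e-19/(1.381e-23*861.8) = 0.9517
Step 3: exp(x) = 2.59
Step 4: n = 1/(exp(x)-1) = 0.6289

0.6289


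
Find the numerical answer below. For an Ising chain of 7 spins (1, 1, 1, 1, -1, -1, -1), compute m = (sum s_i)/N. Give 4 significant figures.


Step 1: Count up spins (+1): 4, down spins (-1): 3
Step 2: Total magnetization M = 4 - 3 = 1
Step 3: m = M/N = 1/7 = 0.1429

0.1429


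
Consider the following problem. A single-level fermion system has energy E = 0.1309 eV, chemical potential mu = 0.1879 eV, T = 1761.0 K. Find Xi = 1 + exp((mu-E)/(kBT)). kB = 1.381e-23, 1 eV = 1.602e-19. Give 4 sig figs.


Step 1: (mu - E) = 0.1879 - 0.1309 = 0.057 eV
Step 2: x = (mu-E)*eV/(kB*T) = 0.057*1.602e-19/(1.381e-23*1761.0) = 0.3755
Step 3: exp(x) = 1.456
Step 4: Xi = 1 + 1.456 = 2.456

2.456


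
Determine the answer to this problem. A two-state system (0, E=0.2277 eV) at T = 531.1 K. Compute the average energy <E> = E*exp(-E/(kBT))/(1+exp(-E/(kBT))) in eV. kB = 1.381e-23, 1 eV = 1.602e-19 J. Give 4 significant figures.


Step 1: beta*E = 0.2277*1.602e-19/(1.381e-23*531.1) = 4.973
Step 2: exp(-beta*E) = 0.006919
Step 3: <E> = 0.2277*0.006919/(1+0.006919) = 0.001565 eV

0.001565


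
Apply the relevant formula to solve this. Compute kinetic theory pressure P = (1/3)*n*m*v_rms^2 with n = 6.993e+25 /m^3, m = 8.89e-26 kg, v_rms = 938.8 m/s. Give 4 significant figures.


Step 1: v_rms^2 = 938.8^2 = 8.813e+05
Step 2: n*m = 6.993e+25*8.89e-26 = 6.217
Step 3: P = (1/3)*6.217*8.813e+05 = 1.826e+06 Pa

1.826e+06


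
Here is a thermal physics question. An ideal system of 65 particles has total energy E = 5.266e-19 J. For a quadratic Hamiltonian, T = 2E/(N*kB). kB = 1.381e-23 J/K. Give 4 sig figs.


Step 1: Numerator = 2*E = 2*5.266e-19 = 1.053e-18 J
Step 2: Denominator = N*kB = 65*1.381e-23 = 8.977e-22
Step 3: T = 1.053e-18 / 8.977e-22 = 1173 K

1173


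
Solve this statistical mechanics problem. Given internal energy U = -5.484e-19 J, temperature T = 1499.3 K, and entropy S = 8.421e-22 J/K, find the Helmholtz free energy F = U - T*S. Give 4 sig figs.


Step 1: T*S = 1499.3 * 8.421e-22 = 1.263e-18 J
Step 2: F = U - T*S = -5.484e-19 - 1.263e-18
Step 3: F = -1.811e-18 J

-1.811e-18


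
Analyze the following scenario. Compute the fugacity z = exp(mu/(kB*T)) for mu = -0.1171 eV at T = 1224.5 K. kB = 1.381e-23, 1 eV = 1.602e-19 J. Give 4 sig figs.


Step 1: Convert mu to Joules: -0.1171*1.602e-19 = -1.876e-20 J
Step 2: kB*T = 1.381e-23*1224.5 = 1.691e-20 J
Step 3: mu/(kB*T) = -1.109
Step 4: z = exp(-1.109) = 0.3298

0.3298


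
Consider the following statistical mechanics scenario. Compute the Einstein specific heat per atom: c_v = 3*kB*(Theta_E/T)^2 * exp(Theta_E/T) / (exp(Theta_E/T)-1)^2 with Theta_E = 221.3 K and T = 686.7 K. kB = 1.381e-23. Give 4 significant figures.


Step 1: x = Theta_E/T = 221.3/686.7 = 0.3223
Step 2: x^2 = 0.1039
Step 3: exp(x) = 1.38
Step 4: c_v = 3*1.381e-23*0.1039*1.38/(1.38-1)^2 = 4.107e-23

4.107e-23


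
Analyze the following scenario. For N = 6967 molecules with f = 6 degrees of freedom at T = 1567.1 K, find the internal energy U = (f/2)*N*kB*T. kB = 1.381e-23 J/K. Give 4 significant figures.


Step 1: f/2 = 6/2 = 3.0
Step 2: N*kB*T = 6967*1.381e-23*1567.1 = 1.508e-16
Step 3: U = 3.0 * 1.508e-16 = 4.523e-16 J

4.523e-16


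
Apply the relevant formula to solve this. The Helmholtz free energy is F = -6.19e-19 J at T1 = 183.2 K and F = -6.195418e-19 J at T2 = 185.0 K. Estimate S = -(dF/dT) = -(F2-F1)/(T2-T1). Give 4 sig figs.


Step 1: dF = F2 - F1 = -6.195418e-19 - (-6.19e-19) = -5.418e-22 J
Step 2: dT = T2 - T1 = 185.0 - 183.2 = 1.8 K
Step 3: S = -dF/dT = -(-5.418e-22)/1.8 = 3.01e-22 J/K

3.01e-22


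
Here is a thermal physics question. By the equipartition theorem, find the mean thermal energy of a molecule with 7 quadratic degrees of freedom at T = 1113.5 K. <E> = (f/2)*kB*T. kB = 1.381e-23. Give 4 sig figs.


Step 1: f/2 = 7/2 = 3.5
Step 2: kB*T = 1.381e-23 * 1113.5 = 1.538e-20
Step 3: <E> = 3.5 * 1.538e-20 = 5.382e-20 J

5.382e-20


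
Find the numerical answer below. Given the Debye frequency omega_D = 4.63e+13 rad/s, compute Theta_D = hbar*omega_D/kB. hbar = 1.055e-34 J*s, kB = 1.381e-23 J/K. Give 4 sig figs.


Step 1: hbar*omega_D = 1.055e-34 * 4.63e+13 = 4.885e-21 J
Step 2: Theta_D = 4.885e-21 / 1.381e-23
Step 3: Theta_D = 353.7 K

353.7


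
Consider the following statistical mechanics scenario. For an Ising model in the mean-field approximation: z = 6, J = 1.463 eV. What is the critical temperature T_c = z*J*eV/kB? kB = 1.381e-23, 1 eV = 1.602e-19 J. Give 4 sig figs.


Step 1: z*J = 6*1.463 = 8.778 eV
Step 2: Convert to Joules: 8.778*1.602e-19 = 1.406e-18 J
Step 3: T_c = 1.406e-18 / 1.381e-23 = 1.018e+05 K

1.018e+05


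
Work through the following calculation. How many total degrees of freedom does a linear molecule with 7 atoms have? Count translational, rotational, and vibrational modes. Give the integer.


Step 1: Translational DOF = 3
Step 2: Rotational DOF (linear) = 2
Step 3: Vibrational DOF = 3*7 - 5 = 16
Step 4: Total = 3 + 2 + 16 = 21

21


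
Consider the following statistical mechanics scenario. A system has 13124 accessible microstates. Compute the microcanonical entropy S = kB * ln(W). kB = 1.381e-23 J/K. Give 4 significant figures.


Step 1: ln(W) = ln(13124) = 9.482
Step 2: S = kB * ln(W) = 1.381e-23 * 9.482
Step 3: S = 1.309e-22 J/K

1.309e-22


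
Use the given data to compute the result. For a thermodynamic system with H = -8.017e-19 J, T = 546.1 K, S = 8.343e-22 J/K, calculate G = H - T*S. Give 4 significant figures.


Step 1: T*S = 546.1 * 8.343e-22 = 4.556e-19 J
Step 2: G = H - T*S = -8.017e-19 - 4.556e-19
Step 3: G = -1.257e-18 J

-1.257e-18


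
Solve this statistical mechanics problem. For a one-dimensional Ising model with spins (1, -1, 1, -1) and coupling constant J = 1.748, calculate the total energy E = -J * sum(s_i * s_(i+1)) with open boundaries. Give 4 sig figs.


Step 1: Nearest-neighbor products: -1, -1, -1
Step 2: Sum of products = -3
Step 3: E = -1.748 * -3 = 5.244

5.244


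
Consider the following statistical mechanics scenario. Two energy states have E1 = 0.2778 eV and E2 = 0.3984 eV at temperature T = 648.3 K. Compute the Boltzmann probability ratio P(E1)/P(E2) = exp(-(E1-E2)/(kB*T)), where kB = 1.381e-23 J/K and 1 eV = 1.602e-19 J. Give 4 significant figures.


Step 1: Compute energy difference dE = E1 - E2 = 0.2778 - 0.3984 = -0.1206 eV
Step 2: Convert to Joules: dE_J = -0.1206 * 1.602e-19 = -1.932e-20 J
Step 3: Compute exponent = -dE_J / (kB * T) = -(-1.932e-20) / (1.381e-23 * 648.3) = 2.158
Step 4: P(E1)/P(E2) = exp(2.158) = 8.653

8.653


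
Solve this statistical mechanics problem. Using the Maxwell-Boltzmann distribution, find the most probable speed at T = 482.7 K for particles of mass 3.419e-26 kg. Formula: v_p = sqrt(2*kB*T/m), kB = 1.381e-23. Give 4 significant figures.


Step 1: Numerator = 2*kB*T = 2*1.381e-23*482.7 = 1.333e-20
Step 2: Ratio = 1.333e-20 / 3.419e-26 = 3.899e+05
Step 3: v_p = sqrt(3.899e+05) = 624.5 m/s

624.5


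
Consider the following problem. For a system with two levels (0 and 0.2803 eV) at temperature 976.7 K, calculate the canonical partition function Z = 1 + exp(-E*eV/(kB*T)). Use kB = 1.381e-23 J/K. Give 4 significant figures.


Step 1: Compute beta*E = E*eV/(kB*T) = 0.2803*1.602e-19/(1.381e-23*976.7) = 3.329
Step 2: exp(-beta*E) = exp(-3.329) = 0.03582
Step 3: Z = 1 + 0.03582 = 1.036

1.036


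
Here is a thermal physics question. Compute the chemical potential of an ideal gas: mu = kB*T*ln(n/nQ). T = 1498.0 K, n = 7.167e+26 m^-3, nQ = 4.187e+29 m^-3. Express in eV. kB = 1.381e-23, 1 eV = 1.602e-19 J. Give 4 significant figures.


Step 1: n/nQ = 7.167e+26/4.187e+29 = 0.001712
Step 2: ln(n/nQ) = -6.37
Step 3: mu = kB*T*ln(n/nQ) = 2.069e-20*-6.37 = -1.318e-19 J
Step 4: Convert to eV: -1.318e-19/1.602e-19 = -0.8226 eV

-0.8226


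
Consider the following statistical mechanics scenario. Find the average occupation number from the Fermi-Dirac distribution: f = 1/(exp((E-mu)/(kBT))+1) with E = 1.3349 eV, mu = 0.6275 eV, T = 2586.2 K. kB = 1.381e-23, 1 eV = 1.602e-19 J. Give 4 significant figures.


Step 1: (E - mu) = 1.3349 - 0.6275 = 0.7074 eV
Step 2: Convert: (E-mu)*eV = 1.133e-19 J
Step 3: x = (E-mu)*eV/(kB*T) = 3.173
Step 4: f = 1/(exp(3.173)+1) = 0.04019

0.04019


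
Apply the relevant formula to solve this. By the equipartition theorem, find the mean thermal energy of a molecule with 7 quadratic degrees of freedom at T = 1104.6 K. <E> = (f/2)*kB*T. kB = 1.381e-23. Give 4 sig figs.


Step 1: f/2 = 7/2 = 3.5
Step 2: kB*T = 1.381e-23 * 1104.6 = 1.525e-20
Step 3: <E> = 3.5 * 1.525e-20 = 5.339e-20 J

5.339e-20


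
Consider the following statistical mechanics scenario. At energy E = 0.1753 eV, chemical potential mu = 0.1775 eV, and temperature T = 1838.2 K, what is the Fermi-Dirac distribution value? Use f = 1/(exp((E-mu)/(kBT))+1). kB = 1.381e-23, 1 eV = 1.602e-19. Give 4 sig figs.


Step 1: (E - mu) = 0.1753 - 0.1775 = -0.0022 eV
Step 2: Convert: (E-mu)*eV = -3.524e-22 J
Step 3: x = (E-mu)*eV/(kB*T) = -0.01388
Step 4: f = 1/(exp(-0.01388)+1) = 0.5035

0.5035


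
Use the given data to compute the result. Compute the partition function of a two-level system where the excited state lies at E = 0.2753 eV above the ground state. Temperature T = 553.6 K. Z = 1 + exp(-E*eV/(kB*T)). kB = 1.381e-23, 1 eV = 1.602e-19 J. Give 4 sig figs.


Step 1: Compute beta*E = E*eV/(kB*T) = 0.2753*1.602e-19/(1.381e-23*553.6) = 5.769
Step 2: exp(-beta*E) = exp(-5.769) = 0.003124
Step 3: Z = 1 + 0.003124 = 1.003

1.003


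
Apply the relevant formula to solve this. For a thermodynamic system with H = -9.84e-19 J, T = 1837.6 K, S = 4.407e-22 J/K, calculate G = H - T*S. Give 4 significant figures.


Step 1: T*S = 1837.6 * 4.407e-22 = 8.098e-19 J
Step 2: G = H - T*S = -9.84e-19 - 8.098e-19
Step 3: G = -1.794e-18 J

-1.794e-18


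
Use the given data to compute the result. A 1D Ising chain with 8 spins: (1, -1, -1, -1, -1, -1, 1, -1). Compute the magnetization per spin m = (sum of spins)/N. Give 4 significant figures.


Step 1: Count up spins (+1): 2, down spins (-1): 6
Step 2: Total magnetization M = 2 - 6 = -4
Step 3: m = M/N = -4/8 = -0.5

-0.5


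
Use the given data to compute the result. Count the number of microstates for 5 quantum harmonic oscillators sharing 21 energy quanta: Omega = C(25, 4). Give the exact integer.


Step 1: Use binomial coefficient C(25, 4)
Step 2: Numerator = 25! / 21!
Step 3: Denominator = 4!
Step 4: Omega = 12650

12650


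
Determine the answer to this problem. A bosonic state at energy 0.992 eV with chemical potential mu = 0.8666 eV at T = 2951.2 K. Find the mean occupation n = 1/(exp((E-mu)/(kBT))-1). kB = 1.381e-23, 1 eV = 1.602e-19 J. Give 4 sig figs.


Step 1: (E - mu) = 0.1254 eV
Step 2: x = (E-mu)*eV/(kB*T) = 0.1254*1.602e-19/(1.381e-23*2951.2) = 0.4929
Step 3: exp(x) = 1.637
Step 4: n = 1/(exp(x)-1) = 1.57

1.57


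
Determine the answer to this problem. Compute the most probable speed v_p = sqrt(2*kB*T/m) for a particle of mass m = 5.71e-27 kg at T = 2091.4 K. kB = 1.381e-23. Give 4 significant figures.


Step 1: Numerator = 2*kB*T = 2*1.381e-23*2091.4 = 5.776e-20
Step 2: Ratio = 5.776e-20 / 5.71e-27 = 1.012e+07
Step 3: v_p = sqrt(1.012e+07) = 3181 m/s

3181


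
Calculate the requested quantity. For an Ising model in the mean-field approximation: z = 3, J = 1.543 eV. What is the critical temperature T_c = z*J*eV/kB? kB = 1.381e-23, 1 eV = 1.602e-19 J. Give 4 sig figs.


Step 1: z*J = 3*1.543 = 4.629 eV
Step 2: Convert to Joules: 4.629*1.602e-19 = 7.416e-19 J
Step 3: T_c = 7.416e-19 / 1.381e-23 = 5.37e+04 K

5.37e+04


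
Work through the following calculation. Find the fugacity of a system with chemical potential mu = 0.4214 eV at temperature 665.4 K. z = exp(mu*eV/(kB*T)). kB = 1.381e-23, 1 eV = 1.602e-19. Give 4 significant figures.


Step 1: Convert mu to Joules: 0.4214*1.602e-19 = 6.751e-20 J
Step 2: kB*T = 1.381e-23*665.4 = 9.189e-21 J
Step 3: mu/(kB*T) = 7.347
Step 4: z = exp(7.347) = 1551

1551


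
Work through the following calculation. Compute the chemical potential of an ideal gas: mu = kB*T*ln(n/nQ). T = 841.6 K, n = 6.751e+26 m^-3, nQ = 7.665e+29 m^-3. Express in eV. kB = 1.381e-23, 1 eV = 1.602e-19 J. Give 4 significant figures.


Step 1: n/nQ = 6.751e+26/7.665e+29 = 0.0008808
Step 2: ln(n/nQ) = -7.035
Step 3: mu = kB*T*ln(n/nQ) = 1.162e-20*-7.035 = -8.176e-20 J
Step 4: Convert to eV: -8.176e-20/1.602e-19 = -0.5104 eV

-0.5104


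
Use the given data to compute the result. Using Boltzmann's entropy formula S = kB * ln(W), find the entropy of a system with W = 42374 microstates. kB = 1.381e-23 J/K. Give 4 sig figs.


Step 1: ln(W) = ln(42374) = 10.65
Step 2: S = kB * ln(W) = 1.381e-23 * 10.65
Step 3: S = 1.471e-22 J/K

1.471e-22


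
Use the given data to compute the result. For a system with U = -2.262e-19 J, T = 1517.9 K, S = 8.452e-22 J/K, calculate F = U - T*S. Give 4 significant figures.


Step 1: T*S = 1517.9 * 8.452e-22 = 1.283e-18 J
Step 2: F = U - T*S = -2.262e-19 - 1.283e-18
Step 3: F = -1.509e-18 J

-1.509e-18


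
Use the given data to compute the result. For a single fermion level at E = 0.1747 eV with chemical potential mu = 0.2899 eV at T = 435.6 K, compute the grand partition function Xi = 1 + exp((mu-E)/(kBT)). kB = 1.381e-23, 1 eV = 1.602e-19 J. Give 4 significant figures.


Step 1: (mu - E) = 0.2899 - 0.1747 = 0.1152 eV
Step 2: x = (mu-E)*eV/(kB*T) = 0.1152*1.602e-19/(1.381e-23*435.6) = 3.068
Step 3: exp(x) = 21.5
Step 4: Xi = 1 + 21.5 = 22.5

22.5


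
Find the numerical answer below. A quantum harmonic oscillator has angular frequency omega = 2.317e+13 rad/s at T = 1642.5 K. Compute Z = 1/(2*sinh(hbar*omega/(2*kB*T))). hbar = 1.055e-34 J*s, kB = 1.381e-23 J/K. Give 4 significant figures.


Step 1: Compute x = hbar*omega/(kB*T) = 1.055e-34*2.317e+13/(1.381e-23*1642.5) = 0.1078
Step 2: x/2 = 0.05388
Step 3: sinh(x/2) = 0.05391
Step 4: Z = 1/(2*0.05391) = 9.275

9.275


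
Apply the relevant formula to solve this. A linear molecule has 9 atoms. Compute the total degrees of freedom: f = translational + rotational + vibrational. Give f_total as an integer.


Step 1: Translational DOF = 3
Step 2: Rotational DOF (linear) = 2
Step 3: Vibrational DOF = 3*9 - 5 = 22
Step 4: Total = 3 + 2 + 22 = 27

27


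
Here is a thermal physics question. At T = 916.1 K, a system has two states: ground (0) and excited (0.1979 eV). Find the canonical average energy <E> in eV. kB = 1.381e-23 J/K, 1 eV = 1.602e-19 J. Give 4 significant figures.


Step 1: beta*E = 0.1979*1.602e-19/(1.381e-23*916.1) = 2.506
Step 2: exp(-beta*E) = 0.0816
Step 3: <E> = 0.1979*0.0816/(1+0.0816) = 0.01493 eV

0.01493


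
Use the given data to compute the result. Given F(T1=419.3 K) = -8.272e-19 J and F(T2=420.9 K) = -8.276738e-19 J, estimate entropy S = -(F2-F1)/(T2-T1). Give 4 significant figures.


Step 1: dF = F2 - F1 = -8.276738e-19 - (-8.272e-19) = -4.738e-22 J
Step 2: dT = T2 - T1 = 420.9 - 419.3 = 1.6 K
Step 3: S = -dF/dT = -(-4.738e-22)/1.6 = 2.961e-22 J/K

2.961e-22


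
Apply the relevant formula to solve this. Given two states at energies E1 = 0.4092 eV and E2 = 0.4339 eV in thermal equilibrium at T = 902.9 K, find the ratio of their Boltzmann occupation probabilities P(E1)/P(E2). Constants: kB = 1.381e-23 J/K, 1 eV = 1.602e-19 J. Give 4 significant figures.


Step 1: Compute energy difference dE = E1 - E2 = 0.4092 - 0.4339 = -0.0247 eV
Step 2: Convert to Joules: dE_J = -0.0247 * 1.602e-19 = -3.957e-21 J
Step 3: Compute exponent = -dE_J / (kB * T) = -(-3.957e-21) / (1.381e-23 * 902.9) = 0.3173
Step 4: P(E1)/P(E2) = exp(0.3173) = 1.373

1.373


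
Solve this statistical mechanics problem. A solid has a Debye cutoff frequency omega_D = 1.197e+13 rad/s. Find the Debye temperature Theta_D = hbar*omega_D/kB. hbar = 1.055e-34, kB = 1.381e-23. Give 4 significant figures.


Step 1: hbar*omega_D = 1.055e-34 * 1.197e+13 = 1.263e-21 J
Step 2: Theta_D = 1.263e-21 / 1.381e-23
Step 3: Theta_D = 91.44 K

91.44


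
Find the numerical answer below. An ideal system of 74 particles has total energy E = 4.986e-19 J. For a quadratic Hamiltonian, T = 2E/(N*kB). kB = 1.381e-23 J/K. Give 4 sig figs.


Step 1: Numerator = 2*E = 2*4.986e-19 = 9.972e-19 J
Step 2: Denominator = N*kB = 74*1.381e-23 = 1.022e-21
Step 3: T = 9.972e-19 / 1.022e-21 = 975.8 K

975.8


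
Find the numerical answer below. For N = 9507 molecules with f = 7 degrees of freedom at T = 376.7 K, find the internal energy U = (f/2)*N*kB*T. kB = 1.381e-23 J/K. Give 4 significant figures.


Step 1: f/2 = 7/2 = 3.5
Step 2: N*kB*T = 9507*1.381e-23*376.7 = 4.946e-17
Step 3: U = 3.5 * 4.946e-17 = 1.731e-16 J

1.731e-16


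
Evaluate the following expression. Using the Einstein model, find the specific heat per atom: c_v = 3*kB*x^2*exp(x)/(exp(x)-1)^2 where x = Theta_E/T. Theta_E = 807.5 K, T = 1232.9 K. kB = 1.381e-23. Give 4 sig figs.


Step 1: x = Theta_E/T = 807.5/1232.9 = 0.655
Step 2: x^2 = 0.429
Step 3: exp(x) = 1.925
Step 4: c_v = 3*1.381e-23*0.429*1.925/(1.925-1)^2 = 3.998e-23

3.998e-23


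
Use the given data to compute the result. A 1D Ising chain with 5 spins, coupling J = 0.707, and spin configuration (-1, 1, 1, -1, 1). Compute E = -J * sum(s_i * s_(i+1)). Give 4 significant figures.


Step 1: Nearest-neighbor products: -1, 1, -1, -1
Step 2: Sum of products = -2
Step 3: E = -0.707 * -2 = 1.414

1.414


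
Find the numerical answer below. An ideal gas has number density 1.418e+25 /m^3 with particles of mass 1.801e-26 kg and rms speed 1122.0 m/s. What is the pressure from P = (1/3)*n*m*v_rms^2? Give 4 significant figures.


Step 1: v_rms^2 = 1122.0^2 = 1.259e+06
Step 2: n*m = 1.418e+25*1.801e-26 = 0.2554
Step 3: P = (1/3)*0.2554*1.259e+06 = 1.072e+05 Pa

1.072e+05


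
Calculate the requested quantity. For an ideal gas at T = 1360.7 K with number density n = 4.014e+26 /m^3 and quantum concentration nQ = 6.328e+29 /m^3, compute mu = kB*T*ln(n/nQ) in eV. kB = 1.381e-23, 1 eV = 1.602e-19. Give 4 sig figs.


Step 1: n/nQ = 4.014e+26/6.328e+29 = 0.0006343
Step 2: ln(n/nQ) = -7.363
Step 3: mu = kB*T*ln(n/nQ) = 1.879e-20*-7.363 = -1.384e-19 J
Step 4: Convert to eV: -1.384e-19/1.602e-19 = -0.8637 eV

-0.8637


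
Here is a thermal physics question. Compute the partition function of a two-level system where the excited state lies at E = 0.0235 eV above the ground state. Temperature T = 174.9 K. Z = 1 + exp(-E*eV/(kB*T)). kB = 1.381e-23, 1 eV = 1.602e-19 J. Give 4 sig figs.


Step 1: Compute beta*E = E*eV/(kB*T) = 0.0235*1.602e-19/(1.381e-23*174.9) = 1.559
Step 2: exp(-beta*E) = exp(-1.559) = 0.2104
Step 3: Z = 1 + 0.2104 = 1.21

1.21


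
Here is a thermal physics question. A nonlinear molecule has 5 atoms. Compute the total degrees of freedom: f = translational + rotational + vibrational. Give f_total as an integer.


Step 1: Translational DOF = 3
Step 2: Rotational DOF (nonlinear) = 3
Step 3: Vibrational DOF = 3*5 - 6 = 9
Step 4: Total = 3 + 3 + 9 = 15

15


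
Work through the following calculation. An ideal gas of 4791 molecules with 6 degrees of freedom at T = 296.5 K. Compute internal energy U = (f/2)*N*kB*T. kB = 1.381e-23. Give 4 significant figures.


Step 1: f/2 = 6/2 = 3.0
Step 2: N*kB*T = 4791*1.381e-23*296.5 = 1.962e-17
Step 3: U = 3.0 * 1.962e-17 = 5.885e-17 J

5.885e-17


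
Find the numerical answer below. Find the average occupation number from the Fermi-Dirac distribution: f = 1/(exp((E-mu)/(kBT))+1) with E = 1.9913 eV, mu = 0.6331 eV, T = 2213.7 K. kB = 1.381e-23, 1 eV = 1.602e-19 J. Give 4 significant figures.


Step 1: (E - mu) = 1.9913 - 0.6331 = 1.358 eV
Step 2: Convert: (E-mu)*eV = 2.176e-19 J
Step 3: x = (E-mu)*eV/(kB*T) = 7.117
Step 4: f = 1/(exp(7.117)+1) = 0.0008103

0.0008103


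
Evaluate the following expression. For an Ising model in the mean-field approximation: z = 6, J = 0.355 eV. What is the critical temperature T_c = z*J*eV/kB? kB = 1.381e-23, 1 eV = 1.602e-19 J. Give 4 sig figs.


Step 1: z*J = 6*0.355 = 2.13 eV
Step 2: Convert to Joules: 2.13*1.602e-19 = 3.412e-19 J
Step 3: T_c = 3.412e-19 / 1.381e-23 = 2.471e+04 K

2.471e+04


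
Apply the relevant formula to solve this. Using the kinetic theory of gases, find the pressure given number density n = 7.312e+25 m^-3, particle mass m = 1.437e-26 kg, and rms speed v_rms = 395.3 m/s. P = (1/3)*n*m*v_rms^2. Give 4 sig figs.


Step 1: v_rms^2 = 395.3^2 = 1.563e+05
Step 2: n*m = 7.312e+25*1.437e-26 = 1.051
Step 3: P = (1/3)*1.051*1.563e+05 = 5.473e+04 Pa

5.473e+04


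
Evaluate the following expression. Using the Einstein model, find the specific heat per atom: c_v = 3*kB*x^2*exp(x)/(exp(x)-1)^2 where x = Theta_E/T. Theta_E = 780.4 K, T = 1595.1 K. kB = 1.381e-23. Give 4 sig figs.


Step 1: x = Theta_E/T = 780.4/1595.1 = 0.4892
Step 2: x^2 = 0.2394
Step 3: exp(x) = 1.631
Step 4: c_v = 3*1.381e-23*0.2394*1.631/(1.631-1)^2 = 4.061e-23

4.061e-23


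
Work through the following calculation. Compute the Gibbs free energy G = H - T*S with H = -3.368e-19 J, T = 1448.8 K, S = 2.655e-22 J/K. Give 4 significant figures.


Step 1: T*S = 1448.8 * 2.655e-22 = 3.847e-19 J
Step 2: G = H - T*S = -3.368e-19 - 3.847e-19
Step 3: G = -7.215e-19 J

-7.215e-19


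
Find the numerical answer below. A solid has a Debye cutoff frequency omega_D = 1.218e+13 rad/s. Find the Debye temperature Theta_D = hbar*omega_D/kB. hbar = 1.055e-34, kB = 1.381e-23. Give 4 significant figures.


Step 1: hbar*omega_D = 1.055e-34 * 1.218e+13 = 1.285e-21 J
Step 2: Theta_D = 1.285e-21 / 1.381e-23
Step 3: Theta_D = 93.05 K

93.05


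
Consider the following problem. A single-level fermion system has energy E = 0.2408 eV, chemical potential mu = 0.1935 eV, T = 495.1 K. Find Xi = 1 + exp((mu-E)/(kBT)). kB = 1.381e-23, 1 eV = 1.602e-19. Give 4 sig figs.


Step 1: (mu - E) = 0.1935 - 0.2408 = -0.0473 eV
Step 2: x = (mu-E)*eV/(kB*T) = -0.0473*1.602e-19/(1.381e-23*495.1) = -1.108
Step 3: exp(x) = 0.3301
Step 4: Xi = 1 + 0.3301 = 1.33

1.33


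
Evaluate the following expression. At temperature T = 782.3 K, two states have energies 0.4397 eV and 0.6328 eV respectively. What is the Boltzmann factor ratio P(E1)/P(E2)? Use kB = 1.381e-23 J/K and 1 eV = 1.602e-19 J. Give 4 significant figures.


Step 1: Compute energy difference dE = E1 - E2 = 0.4397 - 0.6328 = -0.1931 eV
Step 2: Convert to Joules: dE_J = -0.1931 * 1.602e-19 = -3.093e-20 J
Step 3: Compute exponent = -dE_J / (kB * T) = -(-3.093e-20) / (1.381e-23 * 782.3) = 2.863
Step 4: P(E1)/P(E2) = exp(2.863) = 17.52

17.52


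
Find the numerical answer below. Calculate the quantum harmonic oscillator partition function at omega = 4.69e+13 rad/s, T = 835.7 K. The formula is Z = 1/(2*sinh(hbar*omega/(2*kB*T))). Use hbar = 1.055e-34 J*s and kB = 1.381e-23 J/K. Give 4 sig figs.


Step 1: Compute x = hbar*omega/(kB*T) = 1.055e-34*4.69e+13/(1.381e-23*835.7) = 0.4287
Step 2: x/2 = 0.2144
Step 3: sinh(x/2) = 0.216
Step 4: Z = 1/(2*0.216) = 2.315

2.315


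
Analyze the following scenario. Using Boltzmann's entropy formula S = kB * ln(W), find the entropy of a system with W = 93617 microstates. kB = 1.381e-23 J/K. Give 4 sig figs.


Step 1: ln(W) = ln(93617) = 11.45
Step 2: S = kB * ln(W) = 1.381e-23 * 11.45
Step 3: S = 1.581e-22 J/K

1.581e-22


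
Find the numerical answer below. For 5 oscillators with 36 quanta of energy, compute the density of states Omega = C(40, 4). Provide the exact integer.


Step 1: Use binomial coefficient C(40, 4)
Step 2: Numerator = 40! / 36!
Step 3: Denominator = 4!
Step 4: Omega = 91390

91390


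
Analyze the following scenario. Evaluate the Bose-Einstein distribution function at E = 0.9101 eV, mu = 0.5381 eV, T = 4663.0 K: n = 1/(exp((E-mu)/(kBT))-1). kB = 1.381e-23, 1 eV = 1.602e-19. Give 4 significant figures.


Step 1: (E - mu) = 0.372 eV
Step 2: x = (E-mu)*eV/(kB*T) = 0.372*1.602e-19/(1.381e-23*4663.0) = 0.9254
Step 3: exp(x) = 2.523
Step 4: n = 1/(exp(x)-1) = 0.6566

0.6566


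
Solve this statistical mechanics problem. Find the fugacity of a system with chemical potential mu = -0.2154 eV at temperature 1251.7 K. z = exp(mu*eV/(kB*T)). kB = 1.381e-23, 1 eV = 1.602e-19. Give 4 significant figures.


Step 1: Convert mu to Joules: -0.2154*1.602e-19 = -3.451e-20 J
Step 2: kB*T = 1.381e-23*1251.7 = 1.729e-20 J
Step 3: mu/(kB*T) = -1.996
Step 4: z = exp(-1.996) = 0.1358

0.1358


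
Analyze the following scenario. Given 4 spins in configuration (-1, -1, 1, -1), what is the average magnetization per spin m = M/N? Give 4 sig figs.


Step 1: Count up spins (+1): 1, down spins (-1): 3
Step 2: Total magnetization M = 1 - 3 = -2
Step 3: m = M/N = -2/4 = -0.5

-0.5


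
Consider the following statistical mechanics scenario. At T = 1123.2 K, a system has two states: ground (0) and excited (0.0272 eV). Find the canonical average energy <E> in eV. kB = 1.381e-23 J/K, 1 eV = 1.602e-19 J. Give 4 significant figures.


Step 1: beta*E = 0.0272*1.602e-19/(1.381e-23*1123.2) = 0.2809
Step 2: exp(-beta*E) = 0.7551
Step 3: <E> = 0.0272*0.7551/(1+0.7551) = 0.0117 eV

0.0117


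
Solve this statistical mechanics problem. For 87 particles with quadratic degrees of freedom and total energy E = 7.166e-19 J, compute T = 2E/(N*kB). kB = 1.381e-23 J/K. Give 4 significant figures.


Step 1: Numerator = 2*E = 2*7.166e-19 = 1.433e-18 J
Step 2: Denominator = N*kB = 87*1.381e-23 = 1.201e-21
Step 3: T = 1.433e-18 / 1.201e-21 = 1193 K

1193


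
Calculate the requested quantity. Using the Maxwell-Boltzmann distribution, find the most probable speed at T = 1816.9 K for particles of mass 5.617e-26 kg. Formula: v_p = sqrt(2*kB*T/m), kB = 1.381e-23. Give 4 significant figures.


Step 1: Numerator = 2*kB*T = 2*1.381e-23*1816.9 = 5.018e-20
Step 2: Ratio = 5.018e-20 / 5.617e-26 = 8.934e+05
Step 3: v_p = sqrt(8.934e+05) = 945.2 m/s

945.2


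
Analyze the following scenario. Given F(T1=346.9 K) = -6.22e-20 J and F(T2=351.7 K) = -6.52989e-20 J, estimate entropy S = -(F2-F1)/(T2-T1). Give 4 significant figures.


Step 1: dF = F2 - F1 = -6.52989e-20 - (-6.22e-20) = -3.0989e-21 J
Step 2: dT = T2 - T1 = 351.7 - 346.9 = 4.8 K
Step 3: S = -dF/dT = -(-3.0989e-21)/4.8 = 6.456e-22 J/K

6.456e-22


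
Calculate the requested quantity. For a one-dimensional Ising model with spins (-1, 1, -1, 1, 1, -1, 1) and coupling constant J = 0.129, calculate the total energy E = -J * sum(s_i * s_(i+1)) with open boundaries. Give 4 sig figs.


Step 1: Nearest-neighbor products: -1, -1, -1, 1, -1, -1
Step 2: Sum of products = -4
Step 3: E = -0.129 * -4 = 0.516

0.516


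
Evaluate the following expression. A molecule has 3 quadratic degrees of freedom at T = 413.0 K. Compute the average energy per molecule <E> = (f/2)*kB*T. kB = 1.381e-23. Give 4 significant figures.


Step 1: f/2 = 3/2 = 1.5
Step 2: kB*T = 1.381e-23 * 413.0 = 5.704e-21
Step 3: <E> = 1.5 * 5.704e-21 = 8.555e-21 J

8.555e-21


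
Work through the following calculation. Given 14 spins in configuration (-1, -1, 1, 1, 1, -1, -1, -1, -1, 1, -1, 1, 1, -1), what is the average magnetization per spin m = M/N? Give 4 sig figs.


Step 1: Count up spins (+1): 6, down spins (-1): 8
Step 2: Total magnetization M = 6 - 8 = -2
Step 3: m = M/N = -2/14 = -0.1429

-0.1429


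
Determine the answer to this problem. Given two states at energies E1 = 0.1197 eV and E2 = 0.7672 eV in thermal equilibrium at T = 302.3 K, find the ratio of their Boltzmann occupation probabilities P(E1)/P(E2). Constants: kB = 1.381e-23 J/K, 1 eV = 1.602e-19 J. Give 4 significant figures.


Step 1: Compute energy difference dE = E1 - E2 = 0.1197 - 0.7672 = -0.6475 eV
Step 2: Convert to Joules: dE_J = -0.6475 * 1.602e-19 = -1.037e-19 J
Step 3: Compute exponent = -dE_J / (kB * T) = -(-1.037e-19) / (1.381e-23 * 302.3) = 24.85
Step 4: P(E1)/P(E2) = exp(24.85) = 6.178e+10

6.178e+10


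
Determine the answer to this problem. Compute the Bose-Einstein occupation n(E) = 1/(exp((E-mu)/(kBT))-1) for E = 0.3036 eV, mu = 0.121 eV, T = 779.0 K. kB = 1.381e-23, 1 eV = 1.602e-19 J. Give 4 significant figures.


Step 1: (E - mu) = 0.1826 eV
Step 2: x = (E-mu)*eV/(kB*T) = 0.1826*1.602e-19/(1.381e-23*779.0) = 2.719
Step 3: exp(x) = 15.17
Step 4: n = 1/(exp(x)-1) = 0.07058

0.07058


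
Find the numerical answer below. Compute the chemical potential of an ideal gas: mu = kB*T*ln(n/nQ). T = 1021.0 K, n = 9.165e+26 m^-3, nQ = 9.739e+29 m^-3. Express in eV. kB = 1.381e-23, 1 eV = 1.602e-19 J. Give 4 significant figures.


Step 1: n/nQ = 9.165e+26/9.739e+29 = 0.0009411
Step 2: ln(n/nQ) = -6.969
Step 3: mu = kB*T*ln(n/nQ) = 1.41e-20*-6.969 = -9.826e-20 J
Step 4: Convert to eV: -9.826e-20/1.602e-19 = -0.6133 eV

-0.6133


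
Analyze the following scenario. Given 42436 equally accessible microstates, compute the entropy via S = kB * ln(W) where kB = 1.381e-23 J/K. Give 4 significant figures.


Step 1: ln(W) = ln(42436) = 10.66
Step 2: S = kB * ln(W) = 1.381e-23 * 10.66
Step 3: S = 1.472e-22 J/K

1.472e-22


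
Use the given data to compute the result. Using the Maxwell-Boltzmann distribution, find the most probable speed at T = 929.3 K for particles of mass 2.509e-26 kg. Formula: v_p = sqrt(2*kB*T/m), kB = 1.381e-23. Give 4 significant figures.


Step 1: Numerator = 2*kB*T = 2*1.381e-23*929.3 = 2.567e-20
Step 2: Ratio = 2.567e-20 / 2.509e-26 = 1.023e+06
Step 3: v_p = sqrt(1.023e+06) = 1011 m/s

1011


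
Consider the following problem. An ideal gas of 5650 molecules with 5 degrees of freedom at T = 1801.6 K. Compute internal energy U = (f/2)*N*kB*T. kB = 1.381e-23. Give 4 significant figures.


Step 1: f/2 = 5/2 = 2.5
Step 2: N*kB*T = 5650*1.381e-23*1801.6 = 1.406e-16
Step 3: U = 2.5 * 1.406e-16 = 3.514e-16 J

3.514e-16


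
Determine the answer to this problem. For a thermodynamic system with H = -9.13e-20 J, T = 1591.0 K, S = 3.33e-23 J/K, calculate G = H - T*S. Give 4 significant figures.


Step 1: T*S = 1591.0 * 3.33e-23 = 5.298e-20 J
Step 2: G = H - T*S = -9.13e-20 - 5.298e-20
Step 3: G = -1.443e-19 J

-1.443e-19


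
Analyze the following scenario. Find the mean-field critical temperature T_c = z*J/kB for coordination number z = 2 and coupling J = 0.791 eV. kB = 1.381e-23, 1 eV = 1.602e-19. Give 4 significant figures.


Step 1: z*J = 2*0.791 = 1.582 eV
Step 2: Convert to Joules: 1.582*1.602e-19 = 2.534e-19 J
Step 3: T_c = 2.534e-19 / 1.381e-23 = 1.835e+04 K

1.835e+04


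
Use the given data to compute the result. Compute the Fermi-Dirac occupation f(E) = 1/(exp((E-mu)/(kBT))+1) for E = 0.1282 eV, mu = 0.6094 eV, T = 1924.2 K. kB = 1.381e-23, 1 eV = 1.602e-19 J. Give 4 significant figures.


Step 1: (E - mu) = 0.1282 - 0.6094 = -0.4812 eV
Step 2: Convert: (E-mu)*eV = -7.709e-20 J
Step 3: x = (E-mu)*eV/(kB*T) = -2.901
Step 4: f = 1/(exp(-2.901)+1) = 0.9479

0.9479


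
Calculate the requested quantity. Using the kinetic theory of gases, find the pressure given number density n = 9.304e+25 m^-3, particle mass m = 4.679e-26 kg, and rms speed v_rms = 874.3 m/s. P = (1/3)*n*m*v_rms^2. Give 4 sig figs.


Step 1: v_rms^2 = 874.3^2 = 7.644e+05
Step 2: n*m = 9.304e+25*4.679e-26 = 4.353
Step 3: P = (1/3)*4.353*7.644e+05 = 1.109e+06 Pa

1.109e+06


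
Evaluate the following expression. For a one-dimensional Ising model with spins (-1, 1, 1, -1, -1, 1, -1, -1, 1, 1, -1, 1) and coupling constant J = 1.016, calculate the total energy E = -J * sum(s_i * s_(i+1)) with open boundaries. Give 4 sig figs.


Step 1: Nearest-neighbor products: -1, 1, -1, 1, -1, -1, 1, -1, 1, -1, -1
Step 2: Sum of products = -3
Step 3: E = -1.016 * -3 = 3.048

3.048


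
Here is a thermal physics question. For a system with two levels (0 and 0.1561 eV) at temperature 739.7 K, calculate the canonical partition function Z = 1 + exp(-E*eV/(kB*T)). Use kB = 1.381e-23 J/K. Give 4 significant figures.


Step 1: Compute beta*E = E*eV/(kB*T) = 0.1561*1.602e-19/(1.381e-23*739.7) = 2.448
Step 2: exp(-beta*E) = exp(-2.448) = 0.08646
Step 3: Z = 1 + 0.08646 = 1.086

1.086


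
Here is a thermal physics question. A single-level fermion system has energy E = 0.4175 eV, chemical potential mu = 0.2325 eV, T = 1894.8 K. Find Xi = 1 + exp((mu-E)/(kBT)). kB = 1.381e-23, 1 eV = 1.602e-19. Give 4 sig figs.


Step 1: (mu - E) = 0.2325 - 0.4175 = -0.185 eV
Step 2: x = (mu-E)*eV/(kB*T) = -0.185*1.602e-19/(1.381e-23*1894.8) = -1.133
Step 3: exp(x) = 0.3222
Step 4: Xi = 1 + 0.3222 = 1.322

1.322


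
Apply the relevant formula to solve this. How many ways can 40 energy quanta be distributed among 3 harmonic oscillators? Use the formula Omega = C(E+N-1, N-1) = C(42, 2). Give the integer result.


Step 1: Use binomial coefficient C(42, 2)
Step 2: Numerator = 42! / 40!
Step 3: Denominator = 2!
Step 4: Omega = 861

861


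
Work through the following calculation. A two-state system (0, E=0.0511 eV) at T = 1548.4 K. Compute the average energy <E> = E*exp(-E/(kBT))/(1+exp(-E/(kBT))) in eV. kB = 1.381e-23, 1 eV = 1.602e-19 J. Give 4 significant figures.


Step 1: beta*E = 0.0511*1.602e-19/(1.381e-23*1548.4) = 0.3828
Step 2: exp(-beta*E) = 0.6819
Step 3: <E> = 0.0511*0.6819/(1+0.6819) = 0.02072 eV

0.02072


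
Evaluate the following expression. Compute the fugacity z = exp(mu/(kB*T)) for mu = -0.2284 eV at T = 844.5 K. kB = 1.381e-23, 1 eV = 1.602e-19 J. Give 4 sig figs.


Step 1: Convert mu to Joules: -0.2284*1.602e-19 = -3.659e-20 J
Step 2: kB*T = 1.381e-23*844.5 = 1.166e-20 J
Step 3: mu/(kB*T) = -3.137
Step 4: z = exp(-3.137) = 0.0434

0.0434


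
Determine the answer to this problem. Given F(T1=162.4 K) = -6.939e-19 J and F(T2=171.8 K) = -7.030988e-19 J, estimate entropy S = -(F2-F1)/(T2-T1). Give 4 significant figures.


Step 1: dF = F2 - F1 = -7.030988e-19 - (-6.939e-19) = -9.1988e-21 J
Step 2: dT = T2 - T1 = 171.8 - 162.4 = 9.4 K
Step 3: S = -dF/dT = -(-9.1988e-21)/9.4 = 9.786e-22 J/K

9.786e-22


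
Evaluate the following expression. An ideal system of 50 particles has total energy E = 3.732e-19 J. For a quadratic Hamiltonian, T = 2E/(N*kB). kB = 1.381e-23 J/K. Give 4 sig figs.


Step 1: Numerator = 2*E = 2*3.732e-19 = 7.464e-19 J
Step 2: Denominator = N*kB = 50*1.381e-23 = 6.905e-22
Step 3: T = 7.464e-19 / 6.905e-22 = 1081 K

1081


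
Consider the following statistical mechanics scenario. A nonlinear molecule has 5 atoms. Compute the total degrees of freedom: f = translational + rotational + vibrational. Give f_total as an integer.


Step 1: Translational DOF = 3
Step 2: Rotational DOF (nonlinear) = 3
Step 3: Vibrational DOF = 3*5 - 6 = 9
Step 4: Total = 3 + 3 + 9 = 15

15


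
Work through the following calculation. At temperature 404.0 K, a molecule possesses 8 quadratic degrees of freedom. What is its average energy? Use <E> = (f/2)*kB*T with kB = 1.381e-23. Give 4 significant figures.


Step 1: f/2 = 8/2 = 4
Step 2: kB*T = 1.381e-23 * 404.0 = 5.579e-21
Step 3: <E> = 4 * 5.579e-21 = 2.232e-20 J

2.232e-20


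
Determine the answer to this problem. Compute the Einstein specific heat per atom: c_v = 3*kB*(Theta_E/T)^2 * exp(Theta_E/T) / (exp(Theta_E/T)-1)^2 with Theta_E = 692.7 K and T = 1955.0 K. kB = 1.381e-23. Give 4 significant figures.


Step 1: x = Theta_E/T = 692.7/1955.0 = 0.3543
Step 2: x^2 = 0.1255
Step 3: exp(x) = 1.425
Step 4: c_v = 3*1.381e-23*0.1255*1.425/(1.425-1)^2 = 4.1e-23

4.1e-23


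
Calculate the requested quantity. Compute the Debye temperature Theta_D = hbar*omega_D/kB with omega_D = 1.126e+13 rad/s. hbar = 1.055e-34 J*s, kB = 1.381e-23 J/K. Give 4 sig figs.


Step 1: hbar*omega_D = 1.055e-34 * 1.126e+13 = 1.188e-21 J
Step 2: Theta_D = 1.188e-21 / 1.381e-23
Step 3: Theta_D = 86.02 K

86.02


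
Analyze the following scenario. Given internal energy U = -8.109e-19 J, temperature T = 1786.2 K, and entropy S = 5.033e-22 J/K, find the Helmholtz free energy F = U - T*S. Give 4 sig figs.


Step 1: T*S = 1786.2 * 5.033e-22 = 8.99e-19 J
Step 2: F = U - T*S = -8.109e-19 - 8.99e-19
Step 3: F = -1.71e-18 J

-1.71e-18


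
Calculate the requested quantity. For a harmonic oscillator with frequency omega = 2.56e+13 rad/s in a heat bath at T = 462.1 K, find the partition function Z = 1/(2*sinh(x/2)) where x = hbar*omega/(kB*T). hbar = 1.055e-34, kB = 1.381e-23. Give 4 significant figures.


Step 1: Compute x = hbar*omega/(kB*T) = 1.055e-34*2.56e+13/(1.381e-23*462.1) = 0.4232
Step 2: x/2 = 0.2116
Step 3: sinh(x/2) = 0.2132
Step 4: Z = 1/(2*0.2132) = 2.345

2.345


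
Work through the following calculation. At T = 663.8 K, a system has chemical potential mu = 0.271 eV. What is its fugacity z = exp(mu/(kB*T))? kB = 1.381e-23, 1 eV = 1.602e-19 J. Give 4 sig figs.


Step 1: Convert mu to Joules: 0.271*1.602e-19 = 4.341e-20 J
Step 2: kB*T = 1.381e-23*663.8 = 9.167e-21 J
Step 3: mu/(kB*T) = 4.736
Step 4: z = exp(4.736) = 114

114


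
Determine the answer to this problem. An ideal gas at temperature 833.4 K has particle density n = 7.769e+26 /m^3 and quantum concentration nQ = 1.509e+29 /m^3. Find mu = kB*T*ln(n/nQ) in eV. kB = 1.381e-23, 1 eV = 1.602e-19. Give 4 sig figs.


Step 1: n/nQ = 7.769e+26/1.509e+29 = 0.005148
Step 2: ln(n/nQ) = -5.269
Step 3: mu = kB*T*ln(n/nQ) = 1.151e-20*-5.269 = -6.064e-20 J
Step 4: Convert to eV: -6.064e-20/1.602e-19 = -0.3785 eV

-0.3785


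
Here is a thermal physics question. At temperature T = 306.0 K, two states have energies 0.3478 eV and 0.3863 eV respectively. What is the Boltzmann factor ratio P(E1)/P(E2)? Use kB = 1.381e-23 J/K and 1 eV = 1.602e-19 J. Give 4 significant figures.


Step 1: Compute energy difference dE = E1 - E2 = 0.3478 - 0.3863 = -0.0385 eV
Step 2: Convert to Joules: dE_J = -0.0385 * 1.602e-19 = -6.168e-21 J
Step 3: Compute exponent = -dE_J / (kB * T) = -(-6.168e-21) / (1.381e-23 * 306.0) = 1.46
Step 4: P(E1)/P(E2) = exp(1.46) = 4.304

4.304


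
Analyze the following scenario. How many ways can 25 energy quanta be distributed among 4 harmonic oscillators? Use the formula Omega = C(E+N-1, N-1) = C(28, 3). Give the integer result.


Step 1: Use binomial coefficient C(28, 3)
Step 2: Numerator = 28! / 25!
Step 3: Denominator = 3!
Step 4: Omega = 3276

3276


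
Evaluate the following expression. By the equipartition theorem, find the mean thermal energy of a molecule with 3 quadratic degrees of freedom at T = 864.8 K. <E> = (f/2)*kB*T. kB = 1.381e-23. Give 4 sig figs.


Step 1: f/2 = 3/2 = 1.5
Step 2: kB*T = 1.381e-23 * 864.8 = 1.194e-20
Step 3: <E> = 1.5 * 1.194e-20 = 1.791e-20 J

1.791e-20


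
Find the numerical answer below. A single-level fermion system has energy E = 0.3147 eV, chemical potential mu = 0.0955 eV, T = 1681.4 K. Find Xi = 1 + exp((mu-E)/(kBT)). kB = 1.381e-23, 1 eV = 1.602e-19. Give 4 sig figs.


Step 1: (mu - E) = 0.0955 - 0.3147 = -0.2192 eV
Step 2: x = (mu-E)*eV/(kB*T) = -0.2192*1.602e-19/(1.381e-23*1681.4) = -1.512
Step 3: exp(x) = 0.2204
Step 4: Xi = 1 + 0.2204 = 1.22

1.22
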